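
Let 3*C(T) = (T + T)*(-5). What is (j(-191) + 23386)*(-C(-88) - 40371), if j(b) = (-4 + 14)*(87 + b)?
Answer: -2726055578/3 ≈ -9.0869e+8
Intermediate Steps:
j(b) = 870 + 10*b (j(b) = 10*(87 + b) = 870 + 10*b)
C(T) = -10*T/3 (C(T) = ((T + T)*(-5))/3 = ((2*T)*(-5))/3 = (-10*T)/3 = -10*T/3)
(j(-191) + 23386)*(-C(-88) - 40371) = ((870 + 10*(-191)) + 23386)*(-(-10)*(-88)/3 - 40371) = ((870 - 1910) + 23386)*(-1*880/3 - 40371) = (-1040 + 23386)*(-880/3 - 40371) = 22346*(-121993/3) = -2726055578/3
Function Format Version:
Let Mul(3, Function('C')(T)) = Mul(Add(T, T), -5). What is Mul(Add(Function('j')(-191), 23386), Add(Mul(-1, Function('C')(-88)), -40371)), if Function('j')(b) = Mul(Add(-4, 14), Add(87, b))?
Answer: Rational(-2726055578, 3) ≈ -9.0869e+8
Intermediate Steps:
Function('j')(b) = Add(870, Mul(10, b)) (Function('j')(b) = Mul(10, Add(87, b)) = Add(870, Mul(10, b)))
Function('C')(T) = Mul(Rational(-10, 3), T) (Function('C')(T) = Mul(Rational(1, 3), Mul(Add(T, T), -5)) = Mul(Rational(1, 3), Mul(Mul(2, T), -5)) = Mul(Rational(1, 3), Mul(-10, T)) = Mul(Rational(-10, 3), T))
Mul(Add(Function('j')(-191), 23386), Add(Mul(-1, Function('C')(-88)), -40371)) = Mul(Add(Add(870, Mul(10, -191)), 23386), Add(Mul(-1, Mul(Rational(-10, 3), -88)), -40371)) = Mul(Add(Add(870, -1910), 23386), Add(Mul(-1, Rational(880, 3)), -40371)) = Mul(Add(-1040, 23386), Add(Rational(-880, 3), -40371)) = Mul(22346, Rational(-121993, 3)) = Rational(-2726055578, 3)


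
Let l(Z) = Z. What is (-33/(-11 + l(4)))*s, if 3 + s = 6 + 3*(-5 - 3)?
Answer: -99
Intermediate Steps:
s = -21 (s = -3 + (6 + 3*(-5 - 3)) = -3 + (6 + 3*(-8)) = -3 + (6 - 24) = -3 - 18 = -21)
(-33/(-11 + l(4)))*s = (-33/(-11 + 4))*(-21) = (-33/(-7))*(-21) = -⅐*(-33)*(-21) = (33/7)*(-21) = -99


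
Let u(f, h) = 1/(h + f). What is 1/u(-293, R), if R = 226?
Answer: -67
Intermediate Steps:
u(f, h) = 1/(f + h)
1/u(-293, R) = 1/(1/(-293 + 226)) = 1/(1/(-67)) = 1/(-1/67) = -67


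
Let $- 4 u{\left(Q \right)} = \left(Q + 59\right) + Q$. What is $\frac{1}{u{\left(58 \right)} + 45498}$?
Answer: $\frac{4}{181817} \approx 2.2 \cdot 10^{-5}$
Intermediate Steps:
$u{\left(Q \right)} = - \frac{59}{4} - \frac{Q}{2}$ ($u{\left(Q \right)} = - \frac{\left(Q + 59\right) + Q}{4} = - \frac{\left(59 + Q\right) + Q}{4} = - \frac{59 + 2 Q}{4} = - \frac{59}{4} - \frac{Q}{2}$)
$\frac{1}{u{\left(58 \right)} + 45498} = \frac{1}{\left(- \frac{59}{4} - 29\right) + 45498} = \frac{1}{- \frac{175}{4} + 45498} = \frac{1}{\frac{181817}{4}} = \frac{4}{181817}$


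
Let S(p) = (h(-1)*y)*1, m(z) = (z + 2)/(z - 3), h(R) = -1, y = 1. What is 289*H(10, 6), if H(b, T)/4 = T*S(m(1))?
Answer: -6936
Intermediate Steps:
m(z) = (2 + z)/(-3 + z)
S(p) = -1 (S(p) = -1*1*1 = -1*1 = -1)
H(b, T) = -4*T (H(b, T) = 4*(T*(-1)) = 4*(-T) = -4*T)
289*H(10, 6) = 289*(-4*6) = 289*(-24) = -6936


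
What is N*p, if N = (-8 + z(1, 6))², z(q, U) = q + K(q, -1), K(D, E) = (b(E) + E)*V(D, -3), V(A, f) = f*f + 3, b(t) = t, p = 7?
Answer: 6727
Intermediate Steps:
V(A, f) = 3 + f² (V(A, f) = f² + 3 = 3 + f²)
K(D, E) = 24*E (K(D, E) = (E + E)*(3 + (-3)²) = (2*E)*(3 + 9) = (2*E)*12 = 24*E)
z(q, U) = -24 + q (z(q, U) = q + 24*(-1) = q - 24 = -24 + q)
N = 961 (N = (-8 + (-24 + 1))² = (-8 - 23)² = (-31)² = 961)
N*p = 961*7 = 6727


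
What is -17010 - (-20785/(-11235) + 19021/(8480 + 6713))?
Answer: -580804691198/34138671 ≈ -17013.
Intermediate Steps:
-17010 - (-20785/(-11235) + 19021/(8480 + 6713)) = -17010 - (-20785*(-1/11235) + 19021/15193) = -17010 - (4157/2247 + 19021*(1/15193)) = -17010 - (4157/2247 + 19021/15193) = -17010 - 1*105897488/34138671 = -17010 - 105897488/34138671 = -580804691198/34138671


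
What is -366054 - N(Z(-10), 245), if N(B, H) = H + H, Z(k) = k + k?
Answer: -366544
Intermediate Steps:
Z(k) = 2*k
N(B, H) = 2*H
-366054 - N(Z(-10), 245) = -366054 - 2*245 = -366054 - 1*490 = -366054 - 490 = -366544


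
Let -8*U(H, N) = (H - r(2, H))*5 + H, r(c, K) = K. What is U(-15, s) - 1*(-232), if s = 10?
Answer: 1871/8 ≈ 233.88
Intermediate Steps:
U(H, N) = -H/8 (U(H, N) = -((H - H)*5 + H)/8 = -(0*5 + H)/8 = -(0 + H)/8 = -H/8)
U(-15, s) - 1*(-232) = -⅛*(-15) - 1*(-232) = 15/8 + 232 = 1871/8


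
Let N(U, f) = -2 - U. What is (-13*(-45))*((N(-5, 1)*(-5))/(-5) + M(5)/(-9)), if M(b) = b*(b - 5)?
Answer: 1755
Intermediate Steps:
M(b) = b*(-5 + b)
(-13*(-45))*((N(-5, 1)*(-5))/(-5) + M(5)/(-9)) = (-13*(-45))*(((-2 - 1*(-5))*(-5))/(-5) + (5*(-5 + 5))/(-9)) = 585*(((-2 + 5)*(-5))*(-⅕) + (5*0)*(-⅑)) = 585*((3*(-5))*(-⅕) + 0*(-⅑)) = 585*(-15*(-⅕) + 0) = 585*(3 + 0) = 585*3 = 1755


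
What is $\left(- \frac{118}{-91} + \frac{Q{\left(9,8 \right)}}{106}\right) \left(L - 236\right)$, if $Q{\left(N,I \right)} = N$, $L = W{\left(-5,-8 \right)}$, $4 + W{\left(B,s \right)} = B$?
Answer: $- \frac{466445}{1378} \approx -338.49$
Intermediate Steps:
$W{\left(B,s \right)} = -4 + B$
$L = -9$ ($L = -4 - 5 = -9$)
$\left(- \frac{118}{-91} + \frac{Q{\left(9,8 \right)}}{106}\right) \left(L - 236\right) = \left(- \frac{118}{-91} + \frac{9}{106}\right) \left(-9 - 236\right) = \left(\left(-118\right) \left(- \frac{1}{91}\right) + 9 \cdot \frac{1}{106}\right) \left(-245\right) = \left(\frac{118}{91} + \frac{9}{106}\right) \left(-245\right) = \frac{13327}{9646} \left(-245\right) = - \frac{466445}{1378}$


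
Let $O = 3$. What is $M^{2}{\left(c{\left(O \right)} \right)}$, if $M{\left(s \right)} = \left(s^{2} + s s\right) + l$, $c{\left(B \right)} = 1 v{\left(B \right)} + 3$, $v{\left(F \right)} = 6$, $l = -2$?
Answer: $25600$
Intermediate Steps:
$c{\left(B \right)} = 9$ ($c{\left(B \right)} = 1 \cdot 6 + 3 = 6 + 3 = 9$)
$M{\left(s \right)} = -2 + 2 s^{2}$ ($M{\left(s \right)} = \left(s^{2} + s s\right) - 2 = \left(s^{2} + s^{2}\right) - 2 = 2 s^{2} - 2 = -2 + 2 s^{2}$)
$M^{2}{\left(c{\left(O \right)} \right)} = \left(-2 + 2 \cdot 9^{2}\right)^{2} = \left(-2 + 2 \cdot 81\right)^{2} = \left(-2 + 162\right)^{2} = 160^{2} = 25600$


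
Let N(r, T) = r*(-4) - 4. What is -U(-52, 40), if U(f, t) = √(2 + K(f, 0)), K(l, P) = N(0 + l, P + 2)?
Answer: -√206 ≈ -14.353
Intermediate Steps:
N(r, T) = -4 - 4*r (N(r, T) = -4*r - 4 = -4 - 4*r)
K(l, P) = -4 - 4*l (K(l, P) = -4 - 4*(0 + l) = -4 - 4*l)
U(f, t) = √(-2 - 4*f) (U(f, t) = √(2 + (-4 - 4*f)) = √(-2 - 4*f))
-U(-52, 40) = -√(-2 - 4*(-52)) = -√(-2 + 208) = -√206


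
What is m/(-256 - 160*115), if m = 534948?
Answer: -133737/4664 ≈ -28.674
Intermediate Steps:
m/(-256 - 160*115) = 534948/(-256 - 160*115) = 534948/(-256 - 18400) = 534948/(-18656) = 534948*(-1/18656) = -133737/4664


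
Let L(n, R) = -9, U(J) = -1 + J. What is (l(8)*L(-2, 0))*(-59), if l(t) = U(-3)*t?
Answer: -16992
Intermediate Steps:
l(t) = -4*t (l(t) = (-1 - 3)*t = -4*t)
(l(8)*L(-2, 0))*(-59) = (-4*8*(-9))*(-59) = -32*(-9)*(-59) = 288*(-59) = -16992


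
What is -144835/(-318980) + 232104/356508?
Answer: 2094522835/1895315364 ≈ 1.1051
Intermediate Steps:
-144835/(-318980) + 232104/356508 = -144835*(-1/318980) + 232104*(1/356508) = 28967/63796 + 19342/29709 = 2094522835/1895315364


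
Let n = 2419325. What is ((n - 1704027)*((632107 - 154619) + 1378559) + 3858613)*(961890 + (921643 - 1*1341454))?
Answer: 719680649380181901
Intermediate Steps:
((n - 1704027)*((632107 - 154619) + 1378559) + 3858613)*(961890 + (921643 - 1*1341454)) = ((2419325 - 1704027)*((632107 - 154619) + 1378559) + 3858613)*(961890 + (921643 - 1*1341454)) = (715298*(477488 + 1378559) + 3858613)*(961890 + (921643 - 1341454)) = (715298*1856047 + 3858613)*(961890 - 419811) = (1327626707006 + 3858613)*542079 = 1327630565619*542079 = 719680649380181901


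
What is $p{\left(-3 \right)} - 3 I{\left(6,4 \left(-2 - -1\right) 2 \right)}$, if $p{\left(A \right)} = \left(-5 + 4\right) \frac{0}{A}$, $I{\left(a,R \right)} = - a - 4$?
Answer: $30$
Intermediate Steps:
$I{\left(a,R \right)} = -4 - a$
$p{\left(A \right)} = 0$ ($p{\left(A \right)} = \left(-1\right) 0 = 0$)
$p{\left(-3 \right)} - 3 I{\left(6,4 \left(-2 - -1\right) 2 \right)} = 0 - 3 \left(-4 - 6\right) = 0 - -30 = 0 + 30 = 30$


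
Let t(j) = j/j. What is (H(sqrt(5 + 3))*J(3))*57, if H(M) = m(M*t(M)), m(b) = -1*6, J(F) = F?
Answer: -1026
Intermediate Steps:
t(j) = 1
m(b) = -6
H(M) = -6
(H(sqrt(5 + 3))*J(3))*57 = -6*3*57 = -18*57 = -1026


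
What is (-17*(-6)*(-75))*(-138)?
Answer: 1055700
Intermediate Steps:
(-17*(-6)*(-75))*(-138) = (102*(-75))*(-138) = -7650*(-138) = 1055700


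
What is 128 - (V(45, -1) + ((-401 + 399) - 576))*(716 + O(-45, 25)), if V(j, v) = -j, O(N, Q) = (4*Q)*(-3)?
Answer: 259296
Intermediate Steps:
O(N, Q) = -12*Q
128 - (V(45, -1) + ((-401 + 399) - 576))*(716 + O(-45, 25)) = 128 - (-1*45 + ((-401 + 399) - 576))*(716 - 12*25) = 128 - (-45 + (-2 - 576))*(716 - 300) = 128 - (-45 - 578)*416 = 128 - (-623)*416 = 128 - 1*(-259168) = 128 + 259168 = 259296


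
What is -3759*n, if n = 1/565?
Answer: -3759/565 ≈ -6.6531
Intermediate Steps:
n = 1/565 ≈ 0.0017699
-3759*n = -3759*1/565 = -3759/565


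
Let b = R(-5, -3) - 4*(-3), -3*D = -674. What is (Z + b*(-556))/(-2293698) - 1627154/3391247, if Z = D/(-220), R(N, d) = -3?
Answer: -1226024782066081/2566903832263980 ≈ -0.47763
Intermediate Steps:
D = 674/3 (D = -1/3*(-674) = 674/3 ≈ 224.67)
b = 9 (b = -3 - 4*(-3) = -3 + 12 = 9)
Z = -337/330 (Z = (674/3)/(-220) = (674/3)*(-1/220) = -337/330 ≈ -1.0212)
(Z + b*(-556))/(-2293698) - 1627154/3391247 = (-337/330 + 9*(-556))/(-2293698) - 1627154/3391247 = (-337/330 - 5004)*(-1/2293698) - 1627154*1/3391247 = -1651657/330*(-1/2293698) - 1627154/3391247 = 1651657/756920340 - 1627154/3391247 = -1226024782066081/2566903832263980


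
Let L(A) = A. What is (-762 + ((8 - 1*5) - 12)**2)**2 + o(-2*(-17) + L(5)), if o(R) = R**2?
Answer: 465282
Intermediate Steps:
(-762 + ((8 - 1*5) - 12)**2)**2 + o(-2*(-17) + L(5)) = (-762 + ((8 - 1*5) - 12)**2)**2 + (-2*(-17) + 5)**2 = (-762 + ((8 - 5) - 12)**2)**2 + (34 + 5)**2 = (-762 + (3 - 12)**2)**2 + 39**2 = (-762 + (-9)**2)**2 + 1521 = (-762 + 81)**2 + 1521 = (-681)**2 + 1521 = 463761 + 1521 = 465282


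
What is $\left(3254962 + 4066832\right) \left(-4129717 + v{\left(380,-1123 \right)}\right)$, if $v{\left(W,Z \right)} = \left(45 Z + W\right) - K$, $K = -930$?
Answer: $-30597352461948$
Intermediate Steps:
$v{\left(W,Z \right)} = 930 + W + 45 Z$ ($v{\left(W,Z \right)} = \left(45 Z + W\right) - -930 = \left(W + 45 Z\right) + 930 = 930 + W + 45 Z$)
$\left(3254962 + 4066832\right) \left(-4129717 + v{\left(380,-1123 \right)}\right) = \left(3254962 + 4066832\right) \left(-4129717 + \left(930 + 380 + 45 \left(-1123\right)\right)\right) = 7321794 \left(-4129717 + \left(930 + 380 - 50535\right)\right) = 7321794 \left(-4129717 - 49225\right) = 7321794 \left(-4178942\right) = -30597352461948$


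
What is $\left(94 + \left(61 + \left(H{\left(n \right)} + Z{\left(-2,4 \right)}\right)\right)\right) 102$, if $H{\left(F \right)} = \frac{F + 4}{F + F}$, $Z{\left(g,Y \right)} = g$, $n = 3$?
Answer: $15725$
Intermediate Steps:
$H{\left(F \right)} = \frac{4 + F}{2 F}$
$\left(94 + \left(61 + \left(H{\left(n \right)} + Z{\left(-2,4 \right)}\right)\right)\right) 102 = \left(94 + \left(61 - \left(2 - \frac{4 + 3}{2 \cdot 3}\right)\right)\right) 102 = \left(94 + \left(61 - \left(2 - \frac{7}{6}\right)\right)\right) 102 = \left(94 + \left(61 + \left(\frac{7}{6} - 2\right)\right)\right) 102 = \left(94 + \left(61 - \frac{5}{6}\right)\right) 102 = \left(94 + \frac{361}{6}\right) 102 = \frac{925}{6} \cdot 102 = 15725$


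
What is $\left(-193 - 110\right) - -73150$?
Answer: $72847$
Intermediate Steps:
$\left(-193 - 110\right) - -73150 = -303 + 73150 = 72847$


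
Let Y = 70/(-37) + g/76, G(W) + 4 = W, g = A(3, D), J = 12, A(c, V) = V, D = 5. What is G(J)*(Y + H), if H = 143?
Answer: 793962/703 ≈ 1129.4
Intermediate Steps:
g = 5
G(W) = -4 + W
Y = -5135/2812 (Y = 70/(-37) + 5/76 = 70*(-1/37) + 5*(1/76) = -70/37 + 5/76 = -5135/2812 ≈ -1.8261)
G(J)*(Y + H) = (-4 + 12)*(-5135/2812 + 143) = 8*(396981/2812) = 793962/703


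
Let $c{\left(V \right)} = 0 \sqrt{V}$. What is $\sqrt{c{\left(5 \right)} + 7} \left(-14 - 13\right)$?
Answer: $- 27 \sqrt{7} \approx -71.435$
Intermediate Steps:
$c{\left(V \right)} = 0$
$\sqrt{c{\left(5 \right)} + 7} \left(-14 - 13\right) = \sqrt{0 + 7} \left(-14 - 13\right) = \sqrt{7} \left(-27\right) = - 27 \sqrt{7}$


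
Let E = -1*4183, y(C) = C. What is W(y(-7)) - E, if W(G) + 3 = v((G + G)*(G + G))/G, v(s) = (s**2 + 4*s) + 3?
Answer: -9943/7 ≈ -1420.4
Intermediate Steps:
v(s) = 3 + s**2 + 4*s
E = -4183
W(G) = -3 + (3 + 16*G**2 + 16*G**4)/G (W(G) = -3 + (3 + ((G + G)*(G + G))**2 + 4*((G + G)*(G + G)))/G = -3 + (3 + ((2*G)*(2*G))**2 + 4*((2*G)*(2*G)))/G = -3 + (3 + (4*G**2)**2 + 4*(4*G**2))/G = -3 + (3 + 16*G**4 + 16*G**2)/G = -3 + (3 + 16*G**2 + 16*G**4)/G)
W(y(-7)) - E = (-3 + 3/(-7) + 16*(-7) + 16*(-7)**3) - 1*(-4183) = (-3 + 3*(-1/7) - 112 + 16*(-343)) + 4183 = (-3 - 3/7 - 112 - 5488) + 4183 = -39224/7 + 4183 = -9943/7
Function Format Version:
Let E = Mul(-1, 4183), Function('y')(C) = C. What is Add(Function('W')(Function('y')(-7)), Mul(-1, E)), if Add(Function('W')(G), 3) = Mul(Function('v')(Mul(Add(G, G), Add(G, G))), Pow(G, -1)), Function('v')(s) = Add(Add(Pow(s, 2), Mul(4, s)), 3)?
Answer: Rational(-9943, 7) ≈ -1420.4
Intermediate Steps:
Function('v')(s) = Add(3, Pow(s, 2), Mul(4, s))
E = -4183
Function('W')(G) = Add(-3, Mul(Pow(G, -1), Add(3, Mul(16, Pow(G, 2)), Mul(16, Pow(G, 4))))) (Function('W')(G) = Add(-3, Mul(Add(3, Pow(Mul(Add(G, G), Add(G, G)), 2), Mul(4, Mul(Add(G, G), Add(G, G)))), Pow(G, -1))) = Add(-3, Mul(Add(3, Pow(Mul(Mul(2, G), Mul(2, G)), 2), Mul(4, Mul(Mul(2, G), Mul(2, G)))), Pow(G, -1))) = Add(-3, Mul(Add(3, Pow(Mul(4, Pow(G, 2)), 2), Mul(4, Mul(4, Pow(G, 2)))), Pow(G, -1))) = Add(-3, Mul(Add(3, Mul(16, Pow(G, 4)), Mul(16, Pow(G, 2))), Pow(G, -1))) = Add(-3, Mul(Add(3, Mul(16, Pow(G, 2)), Mul(16, Pow(G, 4))), Pow(G, -1))) = Add(-3, Mul(Pow(G, -1), Add(3, Mul(16, Pow(G, 2)), Mul(16, Pow(G, 4))))))
Add(Function('W')(Function('y')(-7)), Mul(-1, E)) = Add(Add(-3, Mul(3, Pow(-7, -1)), Mul(16, -7), Mul(16, Pow(-7, 3))), Mul(-1, -4183)) = Add(Add(-3, Mul(3, Rational(-1, 7)), -112, Mul(16, -343)), 4183) = Add(Add(-3, Rational(-3, 7), -112, -5488), 4183) = Add(Rational(-39224, 7), 4183) = Rational(-9943, 7)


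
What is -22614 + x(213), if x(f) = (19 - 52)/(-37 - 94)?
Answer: -2962401/131 ≈ -22614.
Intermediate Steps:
x(f) = 33/131 (x(f) = -33/(-131) = -33*(-1/131) = 33/131)
-22614 + x(213) = -22614 + 33/131 = -2962401/131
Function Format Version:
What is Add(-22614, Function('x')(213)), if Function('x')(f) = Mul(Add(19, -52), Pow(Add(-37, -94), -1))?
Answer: Rational(-2962401, 131) ≈ -22614.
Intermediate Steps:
Function('x')(f) = Rational(33, 131) (Function('x')(f) = Mul(-33, Pow(-131, -1)) = Mul(-33, Rational(-1, 131)) = Rational(33, 131))
Add(-22614, Function('x')(213)) = Add(-22614, Rational(33, 131)) = Rational(-2962401, 131)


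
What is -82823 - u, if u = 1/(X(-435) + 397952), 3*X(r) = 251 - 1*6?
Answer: -98899027126/1194101 ≈ -82823.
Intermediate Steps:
X(r) = 245/3 (X(r) = (251 - 1*6)/3 = (251 - 6)/3 = (⅓)*245 = 245/3)
u = 3/1194101 (u = 1/(245/3 + 397952) = 1/(1194101/3) = 3/1194101 ≈ 2.5124e-6)
-82823 - u = -82823 - 1*3/1194101 = -82823 - 3/1194101 = -98899027126/1194101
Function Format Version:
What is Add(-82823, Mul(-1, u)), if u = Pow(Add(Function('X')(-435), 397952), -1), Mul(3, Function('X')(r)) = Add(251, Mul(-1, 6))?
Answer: Rational(-98899027126, 1194101) ≈ -82823.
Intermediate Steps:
Function('X')(r) = Rational(245, 3) (Function('X')(r) = Mul(Rational(1, 3), Add(251, Mul(-1, 6))) = Mul(Rational(1, 3), Add(251, -6)) = Mul(Rational(1, 3), 245) = Rational(245, 3))
u = Rational(3, 1194101) (u = Pow(Add(Rational(245, 3), 397952), -1) = Pow(Rational(1194101, 3), -1) = Rational(3, 1194101) ≈ 2.5124e-6)
Add(-82823, Mul(-1, u)) = Add(-82823, Mul(-1, Rational(3, 1194101))) = Add(-82823, Rational(-3, 1194101)) = Rational(-98899027126, 1194101)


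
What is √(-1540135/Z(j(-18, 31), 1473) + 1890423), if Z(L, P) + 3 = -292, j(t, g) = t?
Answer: 2*√1649684014/59 ≈ 1376.8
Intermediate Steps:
Z(L, P) = -295 (Z(L, P) = -3 - 292 = -295)
√(-1540135/Z(j(-18, 31), 1473) + 1890423) = √(-1540135/(-295) + 1890423) = √(-1540135*(-1/295) + 1890423) = √(308027/59 + 1890423) = √(111842984/59) = 2*√1649684014/59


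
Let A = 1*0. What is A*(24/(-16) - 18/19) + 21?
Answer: 21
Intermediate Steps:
A = 0
A*(24/(-16) - 18/19) + 21 = 0*(24/(-16) - 18/19) + 21 = 0*(24*(-1/16) - 18*1/19) + 21 = 0*(-3/2 - 18/19) + 21 = 0*(-93/38) + 21 = 0 + 21 = 21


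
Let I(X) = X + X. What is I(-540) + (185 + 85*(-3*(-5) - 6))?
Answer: -130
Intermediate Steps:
I(X) = 2*X
I(-540) + (185 + 85*(-3*(-5) - 6)) = 2*(-540) + (185 + 85*(-3*(-5) - 6)) = -1080 + (185 + 85*(15 - 6)) = -1080 + (185 + 85*9) = -1080 + (185 + 765) = -1080 + 950 = -130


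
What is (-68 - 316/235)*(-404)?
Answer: 6583584/235 ≈ 28015.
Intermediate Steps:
(-68 - 316/235)*(-404) = -16296/235*(-404) = 6583584/235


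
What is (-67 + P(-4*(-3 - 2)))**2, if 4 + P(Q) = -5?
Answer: 5776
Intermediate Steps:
P(Q) = -9 (P(Q) = -4 - 5 = -9)
(-67 + P(-4*(-3 - 2)))**2 = (-67 - 9)**2 = (-76)**2 = 5776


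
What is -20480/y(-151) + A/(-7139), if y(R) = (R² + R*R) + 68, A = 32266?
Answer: -161979494/32603813 ≈ -4.9681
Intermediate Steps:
y(R) = 68 + 2*R² (y(R) = (R² + R²) + 68 = 2*R² + 68 = 68 + 2*R²)
-20480/y(-151) + A/(-7139) = -20480/(68 + 2*(-151)²) + 32266/(-7139) = -20480/(68 + 2*22801) + 32266*(-1/7139) = -20480/(68 + 45602) - 32266/7139 = -20480/45670 - 32266/7139 = -20480*1/45670 - 32266/7139 = -2048/4567 - 32266/7139 = -161979494/32603813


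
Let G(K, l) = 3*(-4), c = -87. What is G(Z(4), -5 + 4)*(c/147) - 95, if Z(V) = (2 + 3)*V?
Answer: -4307/49 ≈ -87.898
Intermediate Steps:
Z(V) = 5*V
G(K, l) = -12
G(Z(4), -5 + 4)*(c/147) - 95 = -(-1044)/147 - 95 = -12*(-29/49) - 95 = 348/49 - 95 = -4307/49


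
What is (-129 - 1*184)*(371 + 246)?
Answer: -193121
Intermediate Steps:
(-129 - 1*184)*(371 + 246) = (-129 - 184)*617 = -313*617 = -193121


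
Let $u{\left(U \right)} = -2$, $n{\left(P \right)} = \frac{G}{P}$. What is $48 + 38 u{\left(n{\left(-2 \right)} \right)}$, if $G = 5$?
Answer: $-28$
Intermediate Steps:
$n{\left(P \right)} = \frac{5}{P}$
$48 + 38 u{\left(n{\left(-2 \right)} \right)} = 48 + 38 \left(-2\right) = 48 - 76 = -28$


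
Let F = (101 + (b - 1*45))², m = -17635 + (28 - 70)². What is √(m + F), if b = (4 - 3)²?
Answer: I*√12622 ≈ 112.35*I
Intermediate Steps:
b = 1 (b = 1² = 1)
m = -15871 (m = -17635 + (-42)² = -17635 + 1764 = -15871)
F = 3249 (F = (101 + (1 - 1*45))² = (101 + (1 - 45))² = (101 - 44)² = 57² = 3249)
√(m + F) = √(-15871 + 3249) = √(-12622) = I*√12622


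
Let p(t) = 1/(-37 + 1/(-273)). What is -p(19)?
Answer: 273/10102 ≈ 0.027024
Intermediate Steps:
p(t) = -273/10102 (p(t) = 1/(-37 - 1/273) = 1/(-10102/273) = -273/10102)
-p(19) = -1*(-273/10102) = 273/10102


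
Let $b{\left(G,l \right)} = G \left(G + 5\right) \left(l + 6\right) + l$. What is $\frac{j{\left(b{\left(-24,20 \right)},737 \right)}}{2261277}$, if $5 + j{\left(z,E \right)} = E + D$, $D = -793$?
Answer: $- \frac{61}{2261277} \approx -2.6976 \cdot 10^{-5}$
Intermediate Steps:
$b{\left(G,l \right)} = l + G \left(5 + G\right) \left(6 + l\right)$ ($b{\left(G,l \right)} = G \left(5 + G\right) \left(6 + l\right) + l = l + G \left(5 + G\right) \left(6 + l\right)$)
$j{\left(z,E \right)} = -798 + E$ ($j{\left(z,E \right)} = -5 + \left(E - 793\right) = -5 + \left(-793 + E\right) = -798 + E$)
$\frac{j{\left(b{\left(-24,20 \right)},737 \right)}}{2261277} = \frac{-798 + 737}{2261277} = \left(-61\right) \frac{1}{2261277} = - \frac{61}{2261277}$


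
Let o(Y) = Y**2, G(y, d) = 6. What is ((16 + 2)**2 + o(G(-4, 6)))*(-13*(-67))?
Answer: 313560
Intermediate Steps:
((16 + 2)**2 + o(G(-4, 6)))*(-13*(-67)) = ((16 + 2)**2 + 6**2)*(-13*(-67)) = (18**2 + 36)*871 = (324 + 36)*871 = 360*871 = 313560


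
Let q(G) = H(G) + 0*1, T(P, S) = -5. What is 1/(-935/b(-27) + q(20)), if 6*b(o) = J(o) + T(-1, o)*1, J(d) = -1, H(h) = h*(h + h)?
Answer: 1/1735 ≈ 0.00057637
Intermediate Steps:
H(h) = 2*h² (H(h) = h*(2*h) = 2*h²)
q(G) = 2*G² (q(G) = 2*G² + 0*1 = 2*G² + 0 = 2*G²)
b(o) = -1 (b(o) = (-1 - 5*1)/6 = (-1 - 5)/6 = (⅙)*(-6) = -1)
1/(-935/b(-27) + q(20)) = 1/(-935/(-1) + 2*20²) = 1/(-935*(-1) + 2*400) = 1/(935 + 800) = 1/1735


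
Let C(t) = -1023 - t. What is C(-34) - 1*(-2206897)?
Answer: 2205908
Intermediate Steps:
C(-34) - 1*(-2206897) = (-1023 - 1*(-34)) - 1*(-2206897) = (-1023 + 34) + 2206897 = -989 + 2206897 = 2205908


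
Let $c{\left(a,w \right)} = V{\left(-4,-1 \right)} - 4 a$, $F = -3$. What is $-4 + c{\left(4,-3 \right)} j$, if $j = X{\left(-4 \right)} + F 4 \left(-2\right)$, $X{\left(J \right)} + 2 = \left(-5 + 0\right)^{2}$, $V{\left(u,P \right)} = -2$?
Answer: $-850$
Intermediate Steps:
$X{\left(J \right)} = 23$ ($X{\left(J \right)} = -2 + \left(-5 + 0\right)^{2} = -2 + \left(-5\right)^{2} = -2 + 25 = 23$)
$j = 47$ ($j = 23 + \left(-3\right) 4 \left(-2\right) = 23 - -24 = 23 + 24 = 47$)
$c{\left(a,w \right)} = -2 - 4 a$
$-4 + c{\left(4,-3 \right)} j = -4 + \left(-2 - 16\right) 47 = -4 - 846 = -850$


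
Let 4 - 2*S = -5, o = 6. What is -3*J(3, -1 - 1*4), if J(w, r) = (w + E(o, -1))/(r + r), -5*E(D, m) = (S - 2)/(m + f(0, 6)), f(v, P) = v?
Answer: 21/20 ≈ 1.0500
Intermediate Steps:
S = 9/2 (S = 2 - ½*(-5) = 2 + 5/2 = 9/2 ≈ 4.5000)
E(D, m) = -1/(2*m) (E(D, m) = -(9/2 - 2)/(5*(m + 0)) = -1/(2*m))
J(w, r) = (½ + w)/(2*r) (J(w, r) = (w - ½/(-1))/(r + r) = (w - ½*(-1))/((2*r)) = (w + ½)*(1/(2*r)) = (½ + w)*(1/(2*r)) = (½ + w)/(2*r))
-3*J(3, -1 - 1*4) = -3*(1 + 2*3)/(4*(-1 - 1*4)) = -3*(1 + 6)/(4*(-1 - 4)) = -3*7/(4*(-5)) = -3*(-1)*7/(4*5) = -3*(-7/20) = 21/20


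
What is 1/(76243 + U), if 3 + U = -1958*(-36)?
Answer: 1/146728 ≈ 6.8153e-6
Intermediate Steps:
U = 70485 (U = -3 - 1958*(-36) = -3 + 70488 = 70485)
1/(76243 + U) = 1/(76243 + 70485) = 1/146728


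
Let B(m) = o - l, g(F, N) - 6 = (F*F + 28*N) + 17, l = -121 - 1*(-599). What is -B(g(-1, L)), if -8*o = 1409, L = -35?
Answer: 5233/8 ≈ 654.13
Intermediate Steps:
l = 478 (l = -121 + 599 = 478)
o = -1409/8 (o = -⅛*1409 = -1409/8 ≈ -176.13)
g(F, N) = 23 + F² + 28*N (g(F, N) = 6 + ((F*F + 28*N) + 17) = 6 + ((F² + 28*N) + 17) = 6 + (17 + F² + 28*N) = 23 + F² + 28*N)
B(m) = -5233/8 (B(m) = -1409/8 - 1*478 = -1409/8 - 478 = -5233/8)
-B(g(-1, L)) = -1*(-5233/8) = 5233/8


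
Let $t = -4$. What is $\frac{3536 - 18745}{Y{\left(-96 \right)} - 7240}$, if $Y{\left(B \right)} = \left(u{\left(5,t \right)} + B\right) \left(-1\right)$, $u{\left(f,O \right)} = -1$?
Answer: $\frac{15209}{7143} \approx 2.1292$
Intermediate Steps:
$Y{\left(B \right)} = 1 - B$ ($Y{\left(B \right)} = \left(-1 + B\right) \left(-1\right) = 1 - B$)
$\frac{3536 - 18745}{Y{\left(-96 \right)} - 7240} = \frac{3536 - 18745}{\left(1 - -96\right) - 7240} = - \frac{15209}{\left(1 + 96\right) - 7240} = - \frac{15209}{97 - 7240} = - \frac{15209}{-7143} = \left(-15209\right) \left(- \frac{1}{7143}\right) = \frac{15209}{7143}$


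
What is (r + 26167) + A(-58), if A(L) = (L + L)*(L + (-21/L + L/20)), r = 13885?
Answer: 235372/5 ≈ 47074.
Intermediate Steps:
A(L) = 2*L*(-21/L + 21*L/20) (A(L) = (2*L)*(L + (-21/L + L*(1/20))) = (2*L)*(L + (-21/L + L/20)) = (2*L)*(-21/L + 21*L/20) = 2*L*(-21/L + 21*L/20))
(r + 26167) + A(-58) = (13885 + 26167) + (-42 + (21/10)*(-58)²) = 40052 + (-42 + (21/10)*3364) = 40052 + (-42 + 35322/5) = 40052 + 35112/5 = 235372/5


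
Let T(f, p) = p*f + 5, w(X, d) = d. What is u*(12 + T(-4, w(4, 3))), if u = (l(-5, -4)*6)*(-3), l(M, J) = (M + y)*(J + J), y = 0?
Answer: -3600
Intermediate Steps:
l(M, J) = 2*J*M (l(M, J) = (M + 0)*(J + J) = M*(2*J) = 2*J*M)
u = -720 (u = ((2*(-4)*(-5))*6)*(-3) = (40*6)*(-3) = 240*(-3) = -720)
T(f, p) = 5 + f*p (T(f, p) = f*p + 5 = 5 + f*p)
u*(12 + T(-4, w(4, 3))) = -720*(12 + (5 - 4*3)) = -720*(12 + (5 - 12)) = -720*(12 - 7) = -720*5 = -3600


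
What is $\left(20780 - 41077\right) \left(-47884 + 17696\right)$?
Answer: $612725836$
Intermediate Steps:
$\left(20780 - 41077\right) \left(-47884 + 17696\right) = \left(-20297\right) \left(-30188\right) = 612725836$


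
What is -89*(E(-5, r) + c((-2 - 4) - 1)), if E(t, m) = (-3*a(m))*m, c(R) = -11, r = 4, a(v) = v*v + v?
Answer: 22339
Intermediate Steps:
a(v) = v + v² (a(v) = v² + v = v + v²)
E(t, m) = -3*m²*(1 + m) (E(t, m) = (-3*m*(1 + m))*m = -3*m²*(1 + m))
-89*(E(-5, r) + c((-2 - 4) - 1)) = -89*(3*4²*(-1 - 1*4) - 11) = -89*(3*16*(-1 - 4) - 11) = -89*(3*16*(-5) - 11) = -89*(-240 - 11) = -89*(-251) = 22339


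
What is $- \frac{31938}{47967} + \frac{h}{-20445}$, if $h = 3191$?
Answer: $- \frac{268678369}{326895105} \approx -0.82191$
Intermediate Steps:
$- \frac{31938}{47967} + \frac{h}{-20445} = - \frac{31938}{47967} + \frac{3191}{-20445} = \left(-31938\right) \frac{1}{47967} + 3191 \left(- \frac{1}{20445}\right) = - \frac{10646}{15989} - \frac{3191}{20445} = - \frac{268678369}{326895105}$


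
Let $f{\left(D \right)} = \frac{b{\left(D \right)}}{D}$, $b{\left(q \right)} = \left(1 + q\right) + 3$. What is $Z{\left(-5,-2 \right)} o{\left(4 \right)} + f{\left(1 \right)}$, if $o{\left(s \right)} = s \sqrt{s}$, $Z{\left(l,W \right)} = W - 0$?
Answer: $-11$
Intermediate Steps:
$Z{\left(l,W \right)} = W$ ($Z{\left(l,W \right)} = W + 0 = W$)
$b{\left(q \right)} = 4 + q$
$o{\left(s \right)} = s^{\frac{3}{2}}$
$f{\left(D \right)} = \frac{4 + D}{D}$
$Z{\left(-5,-2 \right)} o{\left(4 \right)} + f{\left(1 \right)} = - 2 \cdot 4^{\frac{3}{2}} + \frac{4 + 1}{1} = \left(-2\right) 8 + 1 \cdot 5 = -16 + 5 = -11$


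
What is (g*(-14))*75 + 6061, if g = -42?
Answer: 50161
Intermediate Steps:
(g*(-14))*75 + 6061 = -42*(-14)*75 + 6061 = 588*75 + 6061 = 44100 + 6061 = 50161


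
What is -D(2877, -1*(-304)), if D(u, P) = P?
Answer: -304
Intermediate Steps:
-D(2877, -1*(-304)) = -(-1)*(-304) = -1*304 = -304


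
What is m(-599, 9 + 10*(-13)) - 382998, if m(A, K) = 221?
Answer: -382777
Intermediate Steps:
m(-599, 9 + 10*(-13)) - 382998 = 221 - 382998 = -382777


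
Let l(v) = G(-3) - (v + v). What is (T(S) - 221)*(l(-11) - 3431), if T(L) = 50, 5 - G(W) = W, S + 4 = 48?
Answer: 581571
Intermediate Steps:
S = 44 (S = -4 + 48 = 44)
G(W) = 5 - W
l(v) = 8 - 2*v (l(v) = (5 - 1*(-3)) - (v + v) = (5 + 3) - 2*v = 8 - 2*v)
(T(S) - 221)*(l(-11) - 3431) = (50 - 221)*((8 - 2*(-11)) - 3431) = -171*((8 + 22) - 3431) = -171*(30 - 3431) = -171*(-3401) = 581571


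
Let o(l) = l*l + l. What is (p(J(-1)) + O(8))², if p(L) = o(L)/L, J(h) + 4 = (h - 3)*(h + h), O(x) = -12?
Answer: 49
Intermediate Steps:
o(l) = l + l² (o(l) = l² + l = l + l²)
J(h) = -4 + 2*h*(-3 + h) (J(h) = -4 + (h - 3)*(h + h) = -4 + (-3 + h)*(2*h) = -4 + 2*h*(-3 + h))
p(L) = 1 + L (p(L) = (L*(1 + L))/L = 1 + L)
(p(J(-1)) + O(8))² = ((1 + (-4 - 6*(-1) + 2*(-1)²)) - 12)² = ((1 + (-4 + 6 + 2*1)) - 12)² = ((1 + (-4 + 6 + 2)) - 12)² = ((1 + 4) - 12)² = (5 - 12)² = (-7)² = 49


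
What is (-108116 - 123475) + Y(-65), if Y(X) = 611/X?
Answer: -1158002/5 ≈ -2.3160e+5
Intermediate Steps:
(-108116 - 123475) + Y(-65) = (-108116 - 123475) + 611/(-65) = -231591 + 611*(-1/65) = -231591 - 47/5 = -1158002/5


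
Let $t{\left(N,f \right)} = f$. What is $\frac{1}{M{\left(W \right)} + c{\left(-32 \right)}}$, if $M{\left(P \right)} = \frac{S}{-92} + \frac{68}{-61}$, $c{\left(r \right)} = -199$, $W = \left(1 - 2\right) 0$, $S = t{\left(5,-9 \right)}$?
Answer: $- \frac{5612}{1122495} \approx -0.0049996$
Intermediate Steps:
$S = -9$
$W = 0$ ($W = \left(-1\right) 0 = 0$)
$M{\left(P \right)} = - \frac{5707}{5612}$ ($M{\left(P \right)} = - \frac{9}{-92} + \frac{68}{-61} = \left(-9\right) \left(- \frac{1}{92}\right) + 68 \left(- \frac{1}{61}\right) = \frac{9}{92} - \frac{68}{61} = - \frac{5707}{5612}$)
$\frac{1}{M{\left(W \right)} + c{\left(-32 \right)}} = \frac{1}{- \frac{5707}{5612} - 199} = \frac{1}{- \frac{1122495}{5612}} = - \frac{5612}{1122495}$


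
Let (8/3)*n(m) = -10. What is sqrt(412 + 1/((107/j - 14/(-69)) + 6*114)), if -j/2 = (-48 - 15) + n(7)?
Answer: sqrt(202516851512345)/701102 ≈ 20.298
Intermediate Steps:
n(m) = -15/4 (n(m) = (3/8)*(-10) = -15/4)
j = 267/2 (j = -2*((-48 - 15) - 15/4) = -2*(-63 - 15/4) = -2*(-267/4) = 267/2 ≈ 133.50)
sqrt(412 + 1/((107/j - 14/(-69)) + 6*114)) = sqrt(412 + 1/((107/(267/2) - 14/(-69)) + 6*114)) = sqrt(412 + 1/((107*(2/267) - 14*(-1/69)) + 684)) = sqrt(412 + 1/((214/267 + 14/69) + 684)) = sqrt(412 + 1/(2056/2047 + 684)) = sqrt(412 + 1/(1402204/2047)) = sqrt(412 + 2047/1402204) = sqrt(577710095/1402204) = sqrt(202516851512345)/701102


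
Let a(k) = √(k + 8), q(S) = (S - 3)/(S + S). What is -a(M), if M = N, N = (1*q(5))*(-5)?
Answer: -√7 ≈ -2.6458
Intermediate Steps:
q(S) = (-3 + S)/(2*S) (q(S) = (-3 + S)/((2*S)) = (-3 + S)*(1/(2*S)) = (-3 + S)/(2*S))
N = -1 (N = (1*((½)*(-3 + 5)/5))*(-5) = (1*((½)*(⅕)*2))*(-5) = (1*(⅕))*(-5) = (⅕)*(-5) = -1)
M = -1
a(k) = √(8 + k)
-a(M) = -√(8 - 1) = -√7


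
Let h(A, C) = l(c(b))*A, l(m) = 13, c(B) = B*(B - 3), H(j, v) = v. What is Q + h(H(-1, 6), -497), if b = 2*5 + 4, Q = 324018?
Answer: 324096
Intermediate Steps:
b = 14 (b = 10 + 4 = 14)
c(B) = B*(-3 + B)
h(A, C) = 13*A
Q + h(H(-1, 6), -497) = 324018 + 13*6 = 324018 + 78 = 324096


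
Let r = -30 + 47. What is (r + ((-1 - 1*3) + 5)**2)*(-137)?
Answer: -2466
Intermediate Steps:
r = 17
(r + ((-1 - 1*3) + 5)**2)*(-137) = (17 + ((-1 - 1*3) + 5)**2)*(-137) = (17 + ((-1 - 3) + 5)**2)*(-137) = (17 + (-4 + 5)**2)*(-137) = (17 + 1**2)*(-137) = (17 + 1)*(-137) = 18*(-137) = -2466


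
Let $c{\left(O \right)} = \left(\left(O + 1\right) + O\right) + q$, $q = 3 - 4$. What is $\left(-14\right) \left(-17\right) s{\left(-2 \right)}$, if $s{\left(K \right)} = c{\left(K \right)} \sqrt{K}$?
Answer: $- 952 i \sqrt{2} \approx - 1346.3 i$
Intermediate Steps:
$q = -1$ ($q = 3 - 4 = -1$)
$c{\left(O \right)} = 2 O$ ($c{\left(O \right)} = \left(\left(O + 1\right) + O\right) - 1 = \left(\left(1 + O\right) + O\right) - 1 = \left(1 + 2 O\right) - 1 = 2 O$)
$s{\left(K \right)} = 2 K^{\frac{3}{2}}$ ($s{\left(K \right)} = 2 K \sqrt{K} = 2 K^{\frac{3}{2}}$)
$\left(-14\right) \left(-17\right) s{\left(-2 \right)} = \left(-14\right) \left(-17\right) 2 \left(-2\right)^{\frac{3}{2}} = 238 \cdot 2 \left(- 2 i \sqrt{2}\right) = 238 \left(- 4 i \sqrt{2}\right) = - 952 i \sqrt{2}$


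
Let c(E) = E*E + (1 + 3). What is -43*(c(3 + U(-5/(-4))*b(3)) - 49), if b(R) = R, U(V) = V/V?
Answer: 387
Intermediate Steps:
U(V) = 1
c(E) = 4 + E² (c(E) = E² + 4 = 4 + E²)
-43*(c(3 + U(-5/(-4))*b(3)) - 49) = -43*((4 + (3 + 1*3)²) - 49) = -43*((4 + (3 + 3)²) - 49) = -43*((4 + 6²) - 49) = -43*((4 + 36) - 49) = -43*(40 - 49) = -43*(-9) = 387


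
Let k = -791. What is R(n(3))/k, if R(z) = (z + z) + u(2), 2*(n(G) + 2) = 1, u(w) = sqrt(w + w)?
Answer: 1/791 ≈ 0.0012642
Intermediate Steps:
u(w) = sqrt(2)*sqrt(w) (u(w) = sqrt(2*w) = sqrt(2)*sqrt(w))
n(G) = -3/2 (n(G) = -2 + (1/2)*1 = -2 + 1/2 = -3/2)
R(z) = 2 + 2*z (R(z) = (z + z) + sqrt(2)*sqrt(2) = 2*z + 2 = 2 + 2*z)
R(n(3))/k = (2 + 2*(-3/2))/(-791) = (2 - 3)*(-1/791) = -1*(-1/791) = 1/791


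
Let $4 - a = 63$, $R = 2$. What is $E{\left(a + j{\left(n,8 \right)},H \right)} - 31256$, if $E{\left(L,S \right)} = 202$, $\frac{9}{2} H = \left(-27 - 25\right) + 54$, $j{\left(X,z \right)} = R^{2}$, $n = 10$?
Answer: $-31054$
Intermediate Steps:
$a = -59$ ($a = 4 - 63 = -59$)
$j{\left(X,z \right)} = 4$ ($j{\left(X,z \right)} = 2^{2} = 4$)
$H = \frac{4}{9}$ ($H = \frac{2 \left(\left(-27 - 25\right) + 54\right)}{9} = \frac{2 \left(-52 + 54\right)}{9} = \frac{2}{9} \cdot 2 = \frac{4}{9} \approx 0.44444$)
$E{\left(a + j{\left(n,8 \right)},H \right)} - 31256 = 202 - 31256 = -31054$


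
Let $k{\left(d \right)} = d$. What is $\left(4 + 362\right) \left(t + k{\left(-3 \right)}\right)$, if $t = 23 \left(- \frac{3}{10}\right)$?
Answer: $- \frac{18117}{5} \approx -3623.4$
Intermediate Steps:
$t = - \frac{69}{10}$ ($t = 23 \left(\left(-3\right) \frac{1}{10}\right) = 23 \left(- \frac{3}{10}\right) = - \frac{69}{10} \approx -6.9$)
$\left(4 + 362\right) \left(t + k{\left(-3 \right)}\right) = \left(4 + 362\right) \left(- \frac{69}{10} - 3\right) = 366 \left(- \frac{99}{10}\right) = - \frac{18117}{5}$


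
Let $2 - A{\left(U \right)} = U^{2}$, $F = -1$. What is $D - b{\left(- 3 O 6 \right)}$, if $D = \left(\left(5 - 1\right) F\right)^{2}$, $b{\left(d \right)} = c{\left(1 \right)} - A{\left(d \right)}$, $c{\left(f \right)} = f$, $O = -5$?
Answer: $-8083$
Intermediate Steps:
$A{\left(U \right)} = 2 - U^{2}$
$b{\left(d \right)} = -1 + d^{2}$ ($b{\left(d \right)} = 1 - \left(2 - d^{2}\right) = 1 + \left(-2 + d^{2}\right) = -1 + d^{2}$)
$D = 16$ ($D = \left(\left(5 - 1\right) \left(-1\right)\right)^{2} = \left(4 \left(-1\right)\right)^{2} = \left(-4\right)^{2} = 16$)
$D - b{\left(- 3 O 6 \right)} = 16 - \left(-1 + \left(\left(-3\right) \left(-5\right) 6\right)^{2}\right) = 16 - \left(-1 + \left(15 \cdot 6\right)^{2}\right) = 16 - \left(-1 + 90^{2}\right) = 16 - \left(-1 + 8100\right) = 16 - 8099 = -8083$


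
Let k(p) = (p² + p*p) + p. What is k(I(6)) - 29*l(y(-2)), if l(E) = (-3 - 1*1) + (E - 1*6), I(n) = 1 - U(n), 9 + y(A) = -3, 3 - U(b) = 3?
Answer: 641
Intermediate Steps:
U(b) = 0 (U(b) = 3 - 1*3 = 3 - 3 = 0)
y(A) = -12 (y(A) = -9 - 3 = -12)
I(n) = 1 (I(n) = 1 - 1*0 = 1 + 0 = 1)
l(E) = -10 + E (l(E) = (-3 - 1) + (E - 6) = -4 + (-6 + E) = -10 + E)
k(p) = p + 2*p² (k(p) = (p² + p²) + p = 2*p² + p = p + 2*p²)
k(I(6)) - 29*l(y(-2)) = 1*(1 + 2*1) - 29*(-10 - 12) = 1*(1 + 2) - 29*(-22) = 1*3 + 638 = 3 + 638 = 641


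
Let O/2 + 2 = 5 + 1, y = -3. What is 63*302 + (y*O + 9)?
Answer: 19011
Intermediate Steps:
O = 8 (O = -4 + 2*(5 + 1) = -4 + 2*6 = -4 + 12 = 8)
63*302 + (y*O + 9) = 63*302 + (-3*8 + 9) = 19026 + (-24 + 9) = 19026 - 15 = 19011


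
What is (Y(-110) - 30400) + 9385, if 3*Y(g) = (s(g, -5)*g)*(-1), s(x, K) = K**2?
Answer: -60295/3 ≈ -20098.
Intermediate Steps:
Y(g) = -25*g/3 (Y(g) = (((-5)**2*g)*(-1))/3 = ((25*g)*(-1))/3 = (-25*g)/3 = -25*g/3)
(Y(-110) - 30400) + 9385 = (-25/3*(-110) - 30400) + 9385 = (2750/3 - 30400) + 9385 = -88450/3 + 9385 = -60295/3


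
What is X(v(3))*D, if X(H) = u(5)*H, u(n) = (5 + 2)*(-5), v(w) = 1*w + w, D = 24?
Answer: -5040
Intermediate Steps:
v(w) = 2*w (v(w) = w + w = 2*w)
u(n) = -35 (u(n) = 7*(-5) = -35)
X(H) = -35*H
X(v(3))*D = -70*3*24 = -35*6*24 = -210*24 = -5040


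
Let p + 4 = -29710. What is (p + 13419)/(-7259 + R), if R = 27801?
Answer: -16295/20542 ≈ -0.79325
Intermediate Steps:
p = -29714 (p = -4 - 29710 = -29714)
(p + 13419)/(-7259 + R) = (-29714 + 13419)/(-7259 + 27801) = -16295/20542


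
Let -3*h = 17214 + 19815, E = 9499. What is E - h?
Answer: 21842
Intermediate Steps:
h = -12343 (h = -(17214 + 19815)/3 = -1/3*37029 = -12343)
E - h = 9499 - 1*(-12343) = 9499 + 12343 = 21842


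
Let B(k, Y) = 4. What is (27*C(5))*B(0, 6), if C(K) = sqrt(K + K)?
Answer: 108*sqrt(10) ≈ 341.53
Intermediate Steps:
C(K) = sqrt(2)*sqrt(K) (C(K) = sqrt(2*K) = sqrt(2)*sqrt(K))
(27*C(5))*B(0, 6) = (27*(sqrt(2)*sqrt(5)))*4 = (27*sqrt(10))*4 = 108*sqrt(10)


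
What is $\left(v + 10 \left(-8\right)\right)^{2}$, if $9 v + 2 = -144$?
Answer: $\frac{749956}{81} \approx 9258.7$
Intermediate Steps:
$v = - \frac{146}{9}$ ($v = - \frac{2}{9} + \frac{1}{9} \left(-144\right) = - \frac{2}{9} - 16 = - \frac{146}{9} \approx -16.222$)
$\left(v + 10 \left(-8\right)\right)^{2} = \left(- \frac{146}{9} + 10 \left(-8\right)\right)^{2} = \left(- \frac{146}{9} - 80\right)^{2} = \left(- \frac{866}{9}\right)^{2} = \frac{749956}{81}$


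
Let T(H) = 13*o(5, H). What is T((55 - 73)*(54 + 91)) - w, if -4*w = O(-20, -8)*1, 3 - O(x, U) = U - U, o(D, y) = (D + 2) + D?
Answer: 627/4 ≈ 156.75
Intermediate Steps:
o(D, y) = 2 + 2*D (o(D, y) = (2 + D) + D = 2 + 2*D)
O(x, U) = 3 (O(x, U) = 3 - (U - U) = 3 - 1*0 = 3 + 0 = 3)
T(H) = 156 (T(H) = 13*(2 + 2*5) = 13*(2 + 10) = 13*12 = 156)
w = -¾ (w = -3/4 = -¼*3 = -¾ ≈ -0.75000)
T((55 - 73)*(54 + 91)) - w = 156 - 1*(-¾) = 156 + ¾ = 627/4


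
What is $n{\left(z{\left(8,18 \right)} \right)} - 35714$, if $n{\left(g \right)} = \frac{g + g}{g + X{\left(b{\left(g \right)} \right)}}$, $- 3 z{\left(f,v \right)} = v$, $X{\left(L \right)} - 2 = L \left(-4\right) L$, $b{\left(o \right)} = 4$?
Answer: $- \frac{607135}{17} \approx -35714.0$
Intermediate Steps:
$X{\left(L \right)} = 2 - 4 L^{2}$ ($X{\left(L \right)} = 2 + L \left(-4\right) L = 2 + - 4 L L = 2 - 4 L^{2}$)
$z{\left(f,v \right)} = - \frac{v}{3}$
$n{\left(g \right)} = \frac{2 g}{-62 + g}$ ($n{\left(g \right)} = \frac{g + g}{g + \left(2 - 4 \cdot 4^{2}\right)} = \frac{2 g}{g + \left(2 - 64\right)} = \frac{2 g}{g - 62} = \frac{2 g}{-62 + g}$)
$n{\left(z{\left(8,18 \right)} \right)} - 35714 = \frac{2 \left(\left(- \frac{1}{3}\right) 18\right)}{-62 - 6} - 35714 = 2 \left(-6\right) \frac{1}{-62 - 6} - 35714 = 2 \left(-6\right) \frac{1}{-68} - 35714 = 2 \left(-6\right) \left(- \frac{1}{68}\right) - 35714 = \frac{3}{17} - 35714 = - \frac{607135}{17}$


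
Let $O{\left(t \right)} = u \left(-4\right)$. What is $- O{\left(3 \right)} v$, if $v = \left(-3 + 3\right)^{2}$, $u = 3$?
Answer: $0$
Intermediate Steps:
$O{\left(t \right)} = -12$ ($O{\left(t \right)} = 3 \left(-4\right) = -12$)
$v = 0$ ($v = 0^{2} = 0$)
$- O{\left(3 \right)} v = - \left(-12\right) 0 = \left(-1\right) 0 = 0$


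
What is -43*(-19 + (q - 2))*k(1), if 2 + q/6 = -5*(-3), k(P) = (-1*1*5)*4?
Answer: 49020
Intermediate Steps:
k(P) = -20 (k(P) = -1*5*4 = -5*4 = -20)
q = 78 (q = -12 + 6*(-5*(-3)) = -12 + 6*15 = -12 + 90 = 78)
-43*(-19 + (q - 2))*k(1) = -43*(-19 + (78 - 2))*(-20) = -43*(-19 + 76)*(-20) = -2451*(-20) = -43*(-1140) = 49020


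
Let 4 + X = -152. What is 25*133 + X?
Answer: 3169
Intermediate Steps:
X = -156 (X = -4 - 152 = -156)
25*133 + X = 25*133 - 156 = 3325 - 156 = 3169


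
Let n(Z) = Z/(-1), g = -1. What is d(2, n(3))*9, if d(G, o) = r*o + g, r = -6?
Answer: 153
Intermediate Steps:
n(Z) = -Z (n(Z) = Z*(-1) = -Z)
d(G, o) = -1 - 6*o (d(G, o) = -6*o - 1 = -1 - 6*o)
d(2, n(3))*9 = (-1 - (-6)*3)*9 = (-1 - 6*(-3))*9 = (-1 + 18)*9 = 17*9 = 153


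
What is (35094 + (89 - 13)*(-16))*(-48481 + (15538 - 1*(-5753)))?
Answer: -921142820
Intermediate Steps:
(35094 + (89 - 13)*(-16))*(-48481 + (15538 - 1*(-5753))) = (35094 + 76*(-16))*(-48481 + (15538 + 5753)) = (35094 - 1216)*(-48481 + 21291) = 33878*(-27190) = -921142820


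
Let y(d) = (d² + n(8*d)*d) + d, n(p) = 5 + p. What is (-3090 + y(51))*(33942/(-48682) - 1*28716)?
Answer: -14416733244375/24341 ≈ -5.9228e+8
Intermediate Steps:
y(d) = d + d² + d*(5 + 8*d) (y(d) = (d² + (5 + 8*d)*d) + d = (d² + d*(5 + 8*d)) + d = d + d² + d*(5 + 8*d))
(-3090 + y(51))*(33942/(-48682) - 1*28716) = (-3090 + 3*51*(2 + 3*51))*(33942/(-48682) - 1*28716) = (-3090 + 3*51*(2 + 153))*(33942*(-1/48682) - 28716) = (-3090 + 3*51*155)*(-16971/24341 - 28716) = (-3090 + 23715)*(-698993127/24341) = 20625*(-698993127/24341) = -14416733244375/24341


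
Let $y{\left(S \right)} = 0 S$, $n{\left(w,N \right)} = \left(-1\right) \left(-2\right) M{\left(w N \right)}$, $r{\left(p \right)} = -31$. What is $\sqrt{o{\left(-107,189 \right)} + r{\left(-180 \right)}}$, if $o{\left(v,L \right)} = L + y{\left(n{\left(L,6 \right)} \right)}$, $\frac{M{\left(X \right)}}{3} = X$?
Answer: $\sqrt{158} \approx 12.57$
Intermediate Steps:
$M{\left(X \right)} = 3 X$
$n{\left(w,N \right)} = 6 N w$ ($n{\left(w,N \right)} = \left(-1\right) \left(-2\right) 3 w N = 2 \cdot 3 N w = 6 N w$)
$y{\left(S \right)} = 0$
$o{\left(v,L \right)} = L$ ($o{\left(v,L \right)} = L + 0 = L$)
$\sqrt{o{\left(-107,189 \right)} + r{\left(-180 \right)}} = \sqrt{189 - 31} = \sqrt{158}$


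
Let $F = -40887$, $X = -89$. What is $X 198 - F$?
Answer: $23265$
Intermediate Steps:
$X 198 - F = \left(-89\right) 198 - -40887 = -17622 + 40887 = 23265$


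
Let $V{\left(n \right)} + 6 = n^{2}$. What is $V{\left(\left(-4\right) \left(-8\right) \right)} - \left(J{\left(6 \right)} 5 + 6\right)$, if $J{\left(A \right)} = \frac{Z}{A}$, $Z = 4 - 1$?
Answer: $\frac{2019}{2} \approx 1009.5$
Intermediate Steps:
$Z = 3$
$J{\left(A \right)} = \frac{3}{A}$
$V{\left(n \right)} = -6 + n^{2}$
$V{\left(\left(-4\right) \left(-8\right) \right)} - \left(J{\left(6 \right)} 5 + 6\right) = \left(-6 + \left(\left(-4\right) \left(-8\right)\right)^{2}\right) - \left(\frac{3}{6} \cdot 5 + 6\right) = \left(-6 + 32^{2}\right) - \left(3 \cdot \frac{1}{6} \cdot 5 + 6\right) = \left(-6 + 1024\right) - \left(\frac{1}{2} \cdot 5 + 6\right) = 1018 - \left(\frac{5}{2} + 6\right) = 1018 - \frac{17}{2} = \frac{2019}{2}$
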